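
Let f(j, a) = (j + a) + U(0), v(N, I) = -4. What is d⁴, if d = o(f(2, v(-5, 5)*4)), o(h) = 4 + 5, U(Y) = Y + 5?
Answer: 6561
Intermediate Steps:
U(Y) = 5 + Y
f(j, a) = 5 + a + j (f(j, a) = (j + a) + (5 + 0) = (a + j) + 5 = 5 + a + j)
o(h) = 9
d = 9
d⁴ = 9⁴ = 6561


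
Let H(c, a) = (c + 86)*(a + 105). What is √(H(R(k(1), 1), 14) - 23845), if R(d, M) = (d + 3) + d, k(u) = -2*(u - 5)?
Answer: 5*I*√454 ≈ 106.54*I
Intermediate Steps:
k(u) = 10 - 2*u (k(u) = -2*(-5 + u) = 10 - 2*u)
R(d, M) = 3 + 2*d (R(d, M) = (3 + d) + d = 3 + 2*d)
H(c, a) = (86 + c)*(105 + a)
√(H(R(k(1), 1), 14) - 23845) = √((9030 + 86*14 + 105*(3 + 2*(10 - 2*1)) + 14*(3 + 2*(10 - 2*1))) - 23845) = √((9030 + 1204 + 105*(3 + 2*(10 - 2)) + 14*(3 + 2*(10 - 2))) - 23845) = √((9030 + 1204 + 105*(3 + 2*8) + 14*(3 + 2*8)) - 23845) = √((9030 + 1204 + 105*(3 + 16) + 14*(3 + 16)) - 23845) = √((9030 + 1204 + 105*19 + 14*19) - 23845) = √((9030 + 1204 + 1995 + 266) - 23845) = √(12495 - 23845) = √(-11350) = 5*I*√454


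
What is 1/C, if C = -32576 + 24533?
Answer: -1/8043 ≈ -0.00012433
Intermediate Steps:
C = -8043
1/C = 1/(-8043) = -1/8043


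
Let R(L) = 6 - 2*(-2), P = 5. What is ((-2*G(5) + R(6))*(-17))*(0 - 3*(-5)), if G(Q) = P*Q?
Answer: 10200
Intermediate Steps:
G(Q) = 5*Q
R(L) = 10 (R(L) = 6 + 4 = 10)
((-2*G(5) + R(6))*(-17))*(0 - 3*(-5)) = ((-10*5 + 10)*(-17))*(0 - 3*(-5)) = ((-2*25 + 10)*(-17))*(0 + 15) = ((-50 + 10)*(-17))*15 = -40*(-17)*15 = 680*15 = 10200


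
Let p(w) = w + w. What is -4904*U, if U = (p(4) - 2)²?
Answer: -176544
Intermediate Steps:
p(w) = 2*w
U = 36 (U = (2*4 - 2)² = (8 - 2)² = 6² = 36)
-4904*U = -4904*36 = -176544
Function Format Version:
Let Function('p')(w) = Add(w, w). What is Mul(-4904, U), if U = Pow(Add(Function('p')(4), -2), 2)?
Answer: -176544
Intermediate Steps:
Function('p')(w) = Mul(2, w)
U = 36 (U = Pow(Add(Mul(2, 4), -2), 2) = Pow(Add(8, -2), 2) = Pow(6, 2) = 36)
Mul(-4904, U) = Mul(-4904, 36) = -176544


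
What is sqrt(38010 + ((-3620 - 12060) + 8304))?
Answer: 17*sqrt(106) ≈ 175.03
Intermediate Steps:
sqrt(38010 + ((-3620 - 12060) + 8304)) = sqrt(38010 + (-15680 + 8304)) = sqrt(38010 - 7376) = sqrt(30634) = 17*sqrt(106)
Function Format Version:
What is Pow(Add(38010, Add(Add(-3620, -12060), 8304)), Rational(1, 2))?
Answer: Mul(17, Pow(106, Rational(1, 2))) ≈ 175.03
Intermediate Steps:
Pow(Add(38010, Add(Add(-3620, -12060), 8304)), Rational(1, 2)) = Pow(Add(38010, Add(-15680, 8304)), Rational(1, 2)) = Pow(Add(38010, -7376), Rational(1, 2)) = Pow(30634, Rational(1, 2)) = Mul(17, Pow(106, Rational(1, 2)))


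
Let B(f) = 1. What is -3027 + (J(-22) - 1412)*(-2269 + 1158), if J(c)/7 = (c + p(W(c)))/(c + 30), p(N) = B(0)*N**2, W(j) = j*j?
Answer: -904556089/4 ≈ -2.2614e+8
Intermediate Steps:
W(j) = j**2
p(N) = N**2 (p(N) = 1*N**2 = N**2)
J(c) = 7*(c + c**4)/(30 + c) (J(c) = 7*((c + (c**2)**2)/(c + 30)) = 7*((c + c**4)/(30 + c)) = 7*(c + c**4)/(30 + c))
-3027 + (J(-22) - 1412)*(-2269 + 1158) = -3027 + (7*(-22)*(1 + (-22)**3)/(30 - 22) - 1412)*(-2269 + 1158) = -3027 + (7*(-22)*(1 - 10648)/8 - 1412)*(-1111) = -3027 + (7*(-22)*(1/8)*(-10647) - 1412)*(-1111) = -3027 + (819819/4 - 1412)*(-1111) = -3027 + (814171/4)*(-1111) = -3027 - 904543981/4 = -904556089/4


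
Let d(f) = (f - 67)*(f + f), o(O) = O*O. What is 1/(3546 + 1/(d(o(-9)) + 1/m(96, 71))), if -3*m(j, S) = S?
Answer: 161025/570994721 ≈ 0.00028201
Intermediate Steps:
m(j, S) = -S/3
o(O) = O²
d(f) = 2*f*(-67 + f) (d(f) = (-67 + f)*(2*f) = 2*f*(-67 + f))
1/(3546 + 1/(d(o(-9)) + 1/m(96, 71))) = 1/(3546 + 1/(2*(-9)²*(-67 + (-9)²) + 1/(-⅓*71))) = 1/(3546 + 1/(2*81*(-67 + 81) + 1/(-71/3))) = 1/(3546 + 1/(2*81*14 - 3/71)) = 1/(3546 + 1/(2268 - 3/71)) = 1/(3546 + 1/(161025/71)) = 1/(3546 + 71/161025) = 1/(570994721/161025) = 161025/570994721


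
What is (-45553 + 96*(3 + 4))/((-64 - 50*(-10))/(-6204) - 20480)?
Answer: 69610431/31764589 ≈ 2.1914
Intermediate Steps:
(-45553 + 96*(3 + 4))/((-64 - 50*(-10))/(-6204) - 20480) = (-45553 + 96*7)/((-64 + 500)*(-1/6204) - 20480) = (-45553 + 672)/(436*(-1/6204) - 20480) = -44881/(-109/1551 - 20480) = -44881/(-31764589/1551) = -44881*(-1551/31764589) = 69610431/31764589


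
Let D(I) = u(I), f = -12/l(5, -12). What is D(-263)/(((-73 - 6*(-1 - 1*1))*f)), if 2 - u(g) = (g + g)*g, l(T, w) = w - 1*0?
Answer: 138336/61 ≈ 2267.8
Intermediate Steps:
l(T, w) = w (l(T, w) = w + 0 = w)
u(g) = 2 - 2*g² (u(g) = 2 - (g + g)*g = 2 - 2*g*g = 2 - 2*g²)
f = 1 (f = -12/(-12) = -12*(-1/12) = 1)
D(I) = 2 - 2*I²
D(-263)/(((-73 - 6*(-1 - 1*1))*f)) = (2 - 2*(-263)²)/(((-73 - 6*(-1 - 1*1))*1)) = (2 - 2*69169)/(((-73 - 6*(-1 - 1))*1)) = (2 - 138338)/(((-73 - 6*(-2))*1)) = -138336/(-73 + 12) = -138336/((-61*1)) = -138336/(-61) = -138336*(-1/61) = 138336/61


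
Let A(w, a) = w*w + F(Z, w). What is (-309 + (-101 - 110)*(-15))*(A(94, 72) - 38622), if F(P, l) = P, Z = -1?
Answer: -85071672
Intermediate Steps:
A(w, a) = -1 + w**2 (A(w, a) = w*w - 1 = w**2 - 1 = -1 + w**2)
(-309 + (-101 - 110)*(-15))*(A(94, 72) - 38622) = (-309 + (-101 - 110)*(-15))*((-1 + 94**2) - 38622) = (-309 - 211*(-15))*((-1 + 8836) - 38622) = (-309 + 3165)*(8835 - 38622) = 2856*(-29787) = -85071672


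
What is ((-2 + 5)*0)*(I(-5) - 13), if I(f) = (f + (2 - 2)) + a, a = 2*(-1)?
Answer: 0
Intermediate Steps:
a = -2
I(f) = -2 + f (I(f) = (f + (2 - 2)) - 2 = (f + 0) - 2 = f - 2 = -2 + f)
((-2 + 5)*0)*(I(-5) - 13) = ((-2 + 5)*0)*((-2 - 5) - 13) = (3*0)*(-7 - 13) = 0*(-20) = 0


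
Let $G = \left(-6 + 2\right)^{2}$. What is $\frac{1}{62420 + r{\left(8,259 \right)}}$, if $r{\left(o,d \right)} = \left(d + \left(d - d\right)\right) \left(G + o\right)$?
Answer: $\frac{1}{68636} \approx 1.457 \cdot 10^{-5}$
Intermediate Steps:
$G = 16$ ($G = \left(-4\right)^{2} = 16$)
$r{\left(o,d \right)} = d \left(16 + o\right)$ ($r{\left(o,d \right)} = \left(d + \left(d - d\right)\right) \left(16 + o\right) = \left(d + 0\right) \left(16 + o\right) = d \left(16 + o\right)$)
$\frac{1}{62420 + r{\left(8,259 \right)}} = \frac{1}{62420 + 259 \left(16 + 8\right)} = \frac{1}{62420 + 259 \cdot 24} = \frac{1}{62420 + 6216} = \frac{1}{68636}$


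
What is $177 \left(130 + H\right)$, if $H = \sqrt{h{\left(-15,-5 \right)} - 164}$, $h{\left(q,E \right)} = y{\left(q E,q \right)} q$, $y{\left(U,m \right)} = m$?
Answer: $23010 + 177 \sqrt{61} \approx 24392.0$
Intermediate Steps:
$h{\left(q,E \right)} = q^{2}$ ($h{\left(q,E \right)} = q q = q^{2}$)
$H = \sqrt{61}$ ($H = \sqrt{\left(-15\right)^{2} - 164} = \sqrt{225 - 164} = \sqrt{61} \approx 7.8102$)
$177 \left(130 + H\right) = 177 \left(130 + \sqrt{61}\right) = 23010 + 177 \sqrt{61}$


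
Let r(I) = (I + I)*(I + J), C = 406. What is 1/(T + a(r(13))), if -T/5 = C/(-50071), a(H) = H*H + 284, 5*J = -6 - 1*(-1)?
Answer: 7153/698333374 ≈ 1.0243e-5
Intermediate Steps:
J = -1 (J = (-6 - 1*(-1))/5 = (-6 + 1)/5 = (1/5)*(-5) = -1)
r(I) = 2*I*(-1 + I) (r(I) = (I + I)*(I - 1) = (2*I)*(-1 + I) = 2*I*(-1 + I))
a(H) = 284 + H**2 (a(H) = H**2 + 284 = 284 + H**2)
T = 290/7153 (T = -2030/(-50071) = -2030*(-1)/50071 = -5*(-58/7153) = 290/7153 ≈ 0.040542)
1/(T + a(r(13))) = 1/(290/7153 + (284 + (2*13*(-1 + 13))**2)) = 1/(290/7153 + (284 + (2*13*12)**2)) = 1/(290/7153 + (284 + 312**2)) = 1/(290/7153 + (284 + 97344)) = 1/(290/7153 + 97628) = 1/(698333374/7153) = 7153/698333374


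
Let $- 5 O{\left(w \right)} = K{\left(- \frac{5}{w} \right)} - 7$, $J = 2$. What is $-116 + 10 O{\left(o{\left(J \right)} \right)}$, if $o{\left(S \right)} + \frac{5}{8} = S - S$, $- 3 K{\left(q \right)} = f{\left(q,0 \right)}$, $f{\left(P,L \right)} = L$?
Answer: $-102$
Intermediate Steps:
$K{\left(q \right)} = 0$ ($K{\left(q \right)} = \left(- \frac{1}{3}\right) 0 = 0$)
$o{\left(S \right)} = - \frac{5}{8}$ ($o{\left(S \right)} = - \frac{5}{8} + \left(S - S\right) = - \frac{5}{8} + 0 = - \frac{5}{8}$)
$O{\left(w \right)} = \frac{7}{5}$ ($O{\left(w \right)} = - \frac{0 - 7}{5} = \left(- \frac{1}{5}\right) \left(-7\right) = \frac{7}{5}$)
$-116 + 10 O{\left(o{\left(J \right)} \right)} = -116 + 10 \cdot \frac{7}{5} = -116 + 14 = -102$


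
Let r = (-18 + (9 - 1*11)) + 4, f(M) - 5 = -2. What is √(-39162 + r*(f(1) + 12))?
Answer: 3*I*√4378 ≈ 198.5*I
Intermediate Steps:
f(M) = 3 (f(M) = 5 - 2 = 3)
r = -16 (r = (-18 + (9 - 11)) + 4 = (-18 - 2) + 4 = -20 + 4 = -16)
√(-39162 + r*(f(1) + 12)) = √(-39162 - 16*(3 + 12)) = √(-39162 - 16*15) = √(-39162 - 240) = √(-39402) = 3*I*√4378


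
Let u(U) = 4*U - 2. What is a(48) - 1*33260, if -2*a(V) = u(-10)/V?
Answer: -532153/16 ≈ -33260.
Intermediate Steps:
u(U) = -2 + 4*U
a(V) = 21/V (a(V) = -(-2 + 4*(-10))/(2*V) = -(-2 - 40)/(2*V) = -(-21)/V = 21/V)
a(48) - 1*33260 = 21/48 - 1*33260 = 21*(1/48) - 33260 = 7/16 - 33260 = -532153/16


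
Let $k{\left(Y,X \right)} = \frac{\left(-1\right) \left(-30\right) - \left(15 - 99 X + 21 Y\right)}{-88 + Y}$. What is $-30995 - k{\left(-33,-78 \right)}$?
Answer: $- \frac{3757409}{121} \approx -31053.0$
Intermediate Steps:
$k{\left(Y,X \right)} = \frac{15 - 21 Y + 99 X}{-88 + Y}$ ($k{\left(Y,X \right)} = \frac{30 - \left(15 - 99 X + 21 Y\right)}{-88 + Y} = \frac{15 - 21 Y + 99 X}{-88 + Y}$)
$-30995 - k{\left(-33,-78 \right)} = -30995 - \frac{3 \left(5 - -231 + 33 \left(-78\right)\right)}{-88 - 33} = -30995 - \frac{3 \left(5 + 231 - 2574\right)}{-121} = -30995 - 3 \left(- \frac{1}{121}\right) \left(-2338\right) = -30995 - \frac{7014}{121} = - \frac{3757409}{121}$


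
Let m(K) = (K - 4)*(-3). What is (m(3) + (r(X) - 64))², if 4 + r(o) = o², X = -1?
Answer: 4096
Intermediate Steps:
m(K) = 12 - 3*K (m(K) = (-4 + K)*(-3) = 12 - 3*K)
r(o) = -4 + o²
(m(3) + (r(X) - 64))² = ((12 - 3*3) + ((-4 + (-1)²) - 64))² = ((12 - 9) + ((-4 + 1) - 64))² = (3 + (-3 - 64))² = (3 - 67)² = (-64)² = 4096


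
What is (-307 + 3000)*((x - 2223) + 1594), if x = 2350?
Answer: 4634653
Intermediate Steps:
(-307 + 3000)*((x - 2223) + 1594) = (-307 + 3000)*((2350 - 2223) + 1594) = 2693*(127 + 1594) = 2693*1721 = 4634653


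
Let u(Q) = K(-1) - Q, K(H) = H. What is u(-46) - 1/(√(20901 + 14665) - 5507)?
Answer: 1363122242/30291483 + √35566/30291483 ≈ 45.000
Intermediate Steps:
u(Q) = -1 - Q
u(-46) - 1/(√(20901 + 14665) - 5507) = (-1 - 1*(-46)) - 1/(√(20901 + 14665) - 5507) = (-1 + 46) - 1/(√35566 - 5507) = 45 - 1/(-5507 + √35566)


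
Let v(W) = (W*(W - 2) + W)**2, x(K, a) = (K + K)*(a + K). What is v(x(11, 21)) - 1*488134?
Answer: 244937399610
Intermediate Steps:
x(K, a) = 2*K*(K + a) (x(K, a) = (2*K)*(K + a) = 2*K*(K + a))
v(W) = (W + W*(-2 + W))**2 (v(W) = (W*(-2 + W) + W)**2 = (W + W*(-2 + W))**2)
v(x(11, 21)) - 1*488134 = (2*11*(11 + 21))**2*(-1 + 2*11*(11 + 21))**2 - 1*488134 = (2*11*32)**2*(-1 + 2*11*32)**2 - 488134 = 704**2*(-1 + 704)**2 - 488134 = 495616*703**2 - 488134 = 495616*494209 - 488134 = 244937887744 - 488134 = 244937399610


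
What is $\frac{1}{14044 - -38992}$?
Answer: $\frac{1}{53036} \approx 1.8855 \cdot 10^{-5}$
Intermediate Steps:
$\frac{1}{14044 - -38992} = \frac{1}{14044 + 38992} = \frac{1}{53036}$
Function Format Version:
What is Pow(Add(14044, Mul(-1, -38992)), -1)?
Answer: Rational(1, 53036) ≈ 1.8855e-5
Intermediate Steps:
Pow(Add(14044, Mul(-1, -38992)), -1) = Pow(Add(14044, 38992), -1) = Pow(53036, -1) = Rational(1, 53036)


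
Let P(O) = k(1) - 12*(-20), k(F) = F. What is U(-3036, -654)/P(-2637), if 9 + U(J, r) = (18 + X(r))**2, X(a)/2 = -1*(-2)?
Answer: 475/241 ≈ 1.9710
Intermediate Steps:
P(O) = 241 (P(O) = 1 - 12*(-20) = 1 + 240 = 241)
X(a) = 4 (X(a) = 2*(-1*(-2)) = 2*2 = 4)
U(J, r) = 475 (U(J, r) = -9 + (18 + 4)**2 = -9 + 22**2 = -9 + 484 = 475)
U(-3036, -654)/P(-2637) = 475/241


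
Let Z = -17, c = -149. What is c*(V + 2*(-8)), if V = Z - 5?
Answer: 5662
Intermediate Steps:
V = -22 (V = -17 - 5 = -22)
c*(V + 2*(-8)) = -149*(-22 + 2*(-8)) = -149*(-22 - 16) = -149*(-38) = 5662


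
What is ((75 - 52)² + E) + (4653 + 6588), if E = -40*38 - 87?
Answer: 10163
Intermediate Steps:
E = -1607 (E = -1520 - 87 = -1607)
((75 - 52)² + E) + (4653 + 6588) = ((75 - 52)² - 1607) + (4653 + 6588) = (23² - 1607) + 11241 = (529 - 1607) + 11241 = -1078 + 11241 = 10163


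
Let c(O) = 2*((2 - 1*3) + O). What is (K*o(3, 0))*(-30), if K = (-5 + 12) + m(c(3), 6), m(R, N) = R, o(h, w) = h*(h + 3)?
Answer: -5940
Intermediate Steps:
o(h, w) = h*(3 + h)
c(O) = -2 + 2*O (c(O) = 2*((2 - 3) + O) = 2*(-1 + O) = -2 + 2*O)
K = 11 (K = (-5 + 12) + (-2 + 2*3) = 7 + (-2 + 6) = 7 + 4 = 11)
(K*o(3, 0))*(-30) = (11*(3*(3 + 3)))*(-30) = (11*(3*6))*(-30) = (11*18)*(-30) = 198*(-30) = -5940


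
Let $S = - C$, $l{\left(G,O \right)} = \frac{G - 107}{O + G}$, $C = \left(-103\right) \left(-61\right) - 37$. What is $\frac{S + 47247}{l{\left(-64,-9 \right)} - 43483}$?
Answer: $- \frac{2993073}{3174088} \approx -0.94297$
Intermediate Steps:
$C = 6246$ ($C = 6283 - 37 = 6246$)
$l{\left(G,O \right)} = \frac{-107 + G}{G + O}$
$S = -6246$ ($S = \left(-1\right) 6246 = -6246$)
$\frac{S + 47247}{l{\left(-64,-9 \right)} - 43483} = \frac{-6246 + 47247}{\frac{-107 - 64}{-64 - 9} - 43483} = \frac{41001}{\frac{1}{-73} \left(-171\right) - 43483} = \frac{41001}{\left(- \frac{1}{73}\right) \left(-171\right) - 43483} = \frac{41001}{\frac{171}{73} - 43483} = \frac{41001}{- \frac{3174088}{73}} = 41001 \left(- \frac{73}{3174088}\right) = - \frac{2993073}{3174088}$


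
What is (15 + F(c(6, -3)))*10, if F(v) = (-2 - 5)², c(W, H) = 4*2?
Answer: 640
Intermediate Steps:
c(W, H) = 8
F(v) = 49 (F(v) = (-7)² = 49)
(15 + F(c(6, -3)))*10 = (15 + 49)*10 = 64*10 = 640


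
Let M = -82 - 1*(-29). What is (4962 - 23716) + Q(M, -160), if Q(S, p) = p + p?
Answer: -19074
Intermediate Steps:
M = -53 (M = -82 + 29 = -53)
Q(S, p) = 2*p
(4962 - 23716) + Q(M, -160) = (4962 - 23716) + 2*(-160) = -18754 - 320 = -19074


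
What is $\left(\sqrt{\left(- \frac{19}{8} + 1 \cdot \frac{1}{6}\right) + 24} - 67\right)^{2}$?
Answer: $\frac{\left(804 - \sqrt{3138}\right)^{2}}{144} \approx 3885.3$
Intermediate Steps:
$\left(\sqrt{\left(- \frac{19}{8} + 1 \cdot \frac{1}{6}\right) + 24} - 67\right)^{2} = \left(\sqrt{\left(\left(-19\right) \frac{1}{8} + 1 \cdot \frac{1}{6}\right) + 24} - 67\right)^{2} = \left(\sqrt{\left(- \frac{19}{8} + \frac{1}{6}\right) + 24} - 67\right)^{2} = \left(\sqrt{- \frac{53}{24} + 24} - 67\right)^{2} = \left(\sqrt{\frac{523}{24}} - 67\right)^{2} = \left(\frac{\sqrt{3138}}{12} - 67\right)^{2} = \left(-67 + \frac{\sqrt{3138}}{12}\right)^{2}$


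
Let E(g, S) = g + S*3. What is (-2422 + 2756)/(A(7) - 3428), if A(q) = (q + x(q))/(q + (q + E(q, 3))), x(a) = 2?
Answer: -3340/34277 ≈ -0.097441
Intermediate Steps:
E(g, S) = g + 3*S
A(q) = (2 + q)/(9 + 3*q) (A(q) = (q + 2)/(q + (q + (q + 3*3))) = (2 + q)/(q + (q + (q + 9))) = (2 + q)/(q + (q + (9 + q))) = (2 + q)/(q + (9 + 2*q)) = (2 + q)/(9 + 3*q))
(-2422 + 2756)/(A(7) - 3428) = (-2422 + 2756)/((2 + 7)/(3*(3 + 7)) - 3428) = 334/((⅓)*9/10 - 3428) = 334/((⅓)*(⅒)*9 - 3428) = 334/(3/10 - 3428) = 334/(-34277/10) = 334*(-10/34277) = -3340/34277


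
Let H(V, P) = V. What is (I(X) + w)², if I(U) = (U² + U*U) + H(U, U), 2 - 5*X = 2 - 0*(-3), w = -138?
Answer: 19044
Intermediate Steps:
X = 0 (X = ⅖ - (2 - 0*(-3))/5 = ⅖ - (2 - 1*0)/5 = ⅖ - (2 + 0)/5 = ⅖ - ⅕*2 = ⅖ - ⅖ = 0)
I(U) = U + 2*U² (I(U) = (U² + U*U) + U = (U² + U²) + U = 2*U² + U = U + 2*U²)
(I(X) + w)² = (0*(1 + 2*0) - 138)² = (0*(1 + 0) - 138)² = (0*1 - 138)² = (0 - 138)² = (-138)² = 19044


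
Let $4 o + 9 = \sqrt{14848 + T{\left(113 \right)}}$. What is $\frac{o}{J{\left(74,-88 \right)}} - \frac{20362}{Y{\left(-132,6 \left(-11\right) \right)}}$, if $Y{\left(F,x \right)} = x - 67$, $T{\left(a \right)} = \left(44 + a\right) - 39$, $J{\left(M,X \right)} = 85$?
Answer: $\frac{6921883}{45220} + \frac{\sqrt{14966}}{340} \approx 153.43$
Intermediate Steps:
$T{\left(a \right)} = 5 + a$
$Y{\left(F,x \right)} = -67 + x$
$o = - \frac{9}{4} + \frac{\sqrt{14966}}{4}$ ($o = - \frac{9}{4} + \frac{\sqrt{14848 + \left(5 + 113\right)}}{4} = - \frac{9}{4} + \frac{\sqrt{14848 + 118}}{4} = - \frac{9}{4} + \frac{\sqrt{14966}}{4} \approx 28.334$)
$\frac{o}{J{\left(74,-88 \right)}} - \frac{20362}{Y{\left(-132,6 \left(-11\right) \right)}} = \frac{- \frac{9}{4} + \frac{\sqrt{14966}}{4}}{85} - \frac{20362}{-67 + 6 \left(-11\right)} = \left(- \frac{9}{4} + \frac{\sqrt{14966}}{4}\right) \frac{1}{85} - \frac{20362}{-67 - 66} = \left(- \frac{9}{340} + \frac{\sqrt{14966}}{340}\right) - \frac{20362}{-133} = \left(- \frac{9}{340} + \frac{\sqrt{14966}}{340}\right) - - \frac{20362}{133} = \left(- \frac{9}{340} + \frac{\sqrt{14966}}{340}\right) + \frac{20362}{133} = \frac{6921883}{45220} + \frac{\sqrt{14966}}{340}$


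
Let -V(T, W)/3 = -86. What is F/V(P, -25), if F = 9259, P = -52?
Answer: 9259/258 ≈ 35.888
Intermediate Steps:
V(T, W) = 258 (V(T, W) = -3*(-86) = 258)
F/V(P, -25) = 9259/258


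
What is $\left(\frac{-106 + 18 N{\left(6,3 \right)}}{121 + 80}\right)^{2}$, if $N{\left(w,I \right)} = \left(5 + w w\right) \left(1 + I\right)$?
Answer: $\frac{8099716}{40401} \approx 200.48$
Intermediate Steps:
$N{\left(w,I \right)} = \left(1 + I\right) \left(5 + w^{2}\right)$ ($N{\left(w,I \right)} = \left(5 + w^{2}\right) \left(1 + I\right) = \left(1 + I\right) \left(5 + w^{2}\right)$)
$\left(\frac{-106 + 18 N{\left(6,3 \right)}}{121 + 80}\right)^{2} = \left(\frac{-106 + 18 \left(5 + 6^{2} + 5 \cdot 3 + 3 \cdot 6^{2}\right)}{121 + 80}\right)^{2} = \left(\frac{-106 + 18 \left(5 + 36 + 15 + 3 \cdot 36\right)}{201}\right)^{2} = \left(\left(-106 + 18 \left(5 + 36 + 15 + 108\right)\right) \frac{1}{201}\right)^{2} = \left(\left(-106 + 18 \cdot 164\right) \frac{1}{201}\right)^{2} = \left(\left(-106 + 2952\right) \frac{1}{201}\right)^{2} = \left(2846 \cdot \frac{1}{201}\right)^{2} = \left(\frac{2846}{201}\right)^{2} = \frac{8099716}{40401}$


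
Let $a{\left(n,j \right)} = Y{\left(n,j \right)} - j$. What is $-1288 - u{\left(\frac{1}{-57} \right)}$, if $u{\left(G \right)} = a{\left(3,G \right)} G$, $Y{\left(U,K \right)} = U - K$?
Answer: $- \frac{4184539}{3249} \approx -1287.9$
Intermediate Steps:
$a{\left(n,j \right)} = n - 2 j$ ($a{\left(n,j \right)} = \left(n - j\right) - j = n - 2 j$)
$u{\left(G \right)} = G \left(3 - 2 G\right)$ ($u{\left(G \right)} = \left(3 - 2 G\right) G = G \left(3 - 2 G\right)$)
$-1288 - u{\left(\frac{1}{-57} \right)} = -1288 - \frac{3 - \frac{2}{-57}}{-57} = -1288 - - \frac{3 - - \frac{2}{57}}{57} = -1288 - - \frac{3 + \frac{2}{57}}{57} = -1288 - \left(- \frac{1}{57}\right) \frac{173}{57} = -1288 - - \frac{173}{3249} = -1288 + \frac{173}{3249} = - \frac{4184539}{3249}$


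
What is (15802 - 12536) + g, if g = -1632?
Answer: 1634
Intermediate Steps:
(15802 - 12536) + g = (15802 - 12536) - 1632 = 3266 - 1632 = 1634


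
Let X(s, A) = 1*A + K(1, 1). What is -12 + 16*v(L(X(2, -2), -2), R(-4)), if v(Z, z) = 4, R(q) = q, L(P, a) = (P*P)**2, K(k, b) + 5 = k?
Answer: 52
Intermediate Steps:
K(k, b) = -5 + k
X(s, A) = -4 + A (X(s, A) = 1*A + (-5 + 1) = A - 4 = -4 + A)
L(P, a) = P**4 (L(P, a) = (P**2)**2 = P**4)
-12 + 16*v(L(X(2, -2), -2), R(-4)) = -12 + 16*4 = -12 + 64 = 52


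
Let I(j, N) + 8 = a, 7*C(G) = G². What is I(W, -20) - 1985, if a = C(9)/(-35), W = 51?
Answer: -488366/245 ≈ -1993.3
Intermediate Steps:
C(G) = G²/7
a = -81/245 (a = ((⅐)*9²)/(-35) = ((⅐)*81)*(-1/35) = (81/7)*(-1/35) = -81/245 ≈ -0.33061)
I(j, N) = -2041/245 (I(j, N) = -8 - 81/245 = -2041/245)
I(W, -20) - 1985 = -2041/245 - 1985 = -488366/245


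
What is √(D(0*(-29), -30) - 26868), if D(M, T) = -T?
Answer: 3*I*√2982 ≈ 163.82*I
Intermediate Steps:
√(D(0*(-29), -30) - 26868) = √(-1*(-30) - 26868) = √(30 - 26868) = √(-26838) = 3*I*√2982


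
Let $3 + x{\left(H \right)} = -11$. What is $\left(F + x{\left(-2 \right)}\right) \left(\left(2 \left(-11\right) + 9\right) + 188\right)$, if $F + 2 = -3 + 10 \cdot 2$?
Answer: $175$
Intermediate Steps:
$x{\left(H \right)} = -14$ ($x{\left(H \right)} = -3 - 11 = -14$)
$F = 15$ ($F = -2 + \left(-3 + 10 \cdot 2\right) = -2 + \left(-3 + 20\right) = -2 + 17 = 15$)
$\left(F + x{\left(-2 \right)}\right) \left(\left(2 \left(-11\right) + 9\right) + 188\right) = \left(15 - 14\right) \left(\left(2 \left(-11\right) + 9\right) + 188\right) = 1 \left(\left(-22 + 9\right) + 188\right) = 1 \left(-13 + 188\right) = 1 \cdot 175 = 175$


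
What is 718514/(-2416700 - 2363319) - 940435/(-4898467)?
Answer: 975680050227/23414765330873 ≈ 0.041669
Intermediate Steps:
718514/(-2416700 - 2363319) - 940435/(-4898467) = 718514/(-4780019) - 940435*(-1/4898467) = 718514*(-1/4780019) + 940435/4898467 = -718514/4780019 + 940435/4898467 = 975680050227/23414765330873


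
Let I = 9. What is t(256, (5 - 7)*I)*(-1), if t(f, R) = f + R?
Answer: -238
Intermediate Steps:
t(f, R) = R + f
t(256, (5 - 7)*I)*(-1) = ((5 - 7)*9 + 256)*(-1) = (-2*9 + 256)*(-1) = (-18 + 256)*(-1) = 238*(-1) = -238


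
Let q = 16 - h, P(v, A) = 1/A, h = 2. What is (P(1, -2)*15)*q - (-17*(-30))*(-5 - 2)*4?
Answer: 14175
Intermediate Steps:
q = 14 (q = 16 - 1*2 = 16 - 2 = 14)
(P(1, -2)*15)*q - (-17*(-30))*(-5 - 2)*4 = (15/(-2))*14 - (-17*(-30))*(-5 - 2)*4 = -½*15*14 - 510*(-7*4) = -15/2*14 - 510*(-28) = -105 - 1*(-14280) = -105 + 14280 = 14175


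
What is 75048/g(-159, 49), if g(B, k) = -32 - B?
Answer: 75048/127 ≈ 590.93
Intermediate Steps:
75048/g(-159, 49) = 75048/(-32 - 1*(-159)) = 75048/(-32 + 159) = 75048/127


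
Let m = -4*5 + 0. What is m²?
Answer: 400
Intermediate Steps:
m = -20 (m = -20 + 0 = -20)
m² = (-20)² = 400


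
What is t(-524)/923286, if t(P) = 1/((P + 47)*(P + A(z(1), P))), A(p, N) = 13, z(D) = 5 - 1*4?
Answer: 1/225048192642 ≈ 4.4435e-12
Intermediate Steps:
z(D) = 1 (z(D) = 5 - 4 = 1)
t(P) = 1/((13 + P)*(47 + P)) (t(P) = 1/((P + 47)*(P + 13)) = 1/((47 + P)*(13 + P)) = 1/((13 + P)*(47 + P)))
t(-524)/923286 = 1/((611 + (-524)² + 60*(-524))*923286) = (1/923286)/(611 + 274576 - 31440) = (1/923286)/243747 = (1/243747)*(1/923286) = 1/225048192642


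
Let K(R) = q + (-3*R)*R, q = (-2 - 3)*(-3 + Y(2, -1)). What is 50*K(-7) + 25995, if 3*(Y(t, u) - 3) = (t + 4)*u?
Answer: 19145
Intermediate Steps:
Y(t, u) = 3 + u*(4 + t)/3 (Y(t, u) = 3 + ((t + 4)*u)/3 = 3 + ((4 + t)*u)/3 = 3 + (u*(4 + t))/3 = 3 + u*(4 + t)/3)
q = 10 (q = (-2 - 3)*(-3 + (3 + (4/3)*(-1) + (⅓)*2*(-1))) = -5*(-3 + (3 - 4/3 - ⅔)) = -5*(-3 + 1) = -5*(-2) = 10)
K(R) = 10 - 3*R² (K(R) = 10 + (-3*R)*R = 10 - 3*R²)
50*K(-7) + 25995 = 50*(10 - 3*(-7)²) + 25995 = 50*(10 - 3*49) + 25995 = 50*(10 - 147) + 25995 = 50*(-137) + 25995 = -6850 + 25995 = 19145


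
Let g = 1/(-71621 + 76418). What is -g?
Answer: -1/4797 ≈ -0.00020846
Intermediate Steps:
g = 1/4797 ≈ 0.00020846
-g = -1*1/4797 = -1/4797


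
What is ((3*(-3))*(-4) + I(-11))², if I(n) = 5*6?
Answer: 4356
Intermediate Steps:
I(n) = 30
((3*(-3))*(-4) + I(-11))² = ((3*(-3))*(-4) + 30)² = (-9*(-4) + 30)² = (36 + 30)² = 66² = 4356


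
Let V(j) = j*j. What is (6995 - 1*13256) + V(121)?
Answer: 8380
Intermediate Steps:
V(j) = j**2
(6995 - 1*13256) + V(121) = (6995 - 1*13256) + 121**2 = (6995 - 13256) + 14641 = -6261 + 14641 = 8380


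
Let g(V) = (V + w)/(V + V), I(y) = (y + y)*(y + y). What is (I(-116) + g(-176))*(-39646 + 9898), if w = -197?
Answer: -140904532977/88 ≈ -1.6012e+9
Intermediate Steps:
I(y) = 4*y² (I(y) = (2*y)*(2*y) = 4*y²)
g(V) = (-197 + V)/(2*V) (g(V) = (V - 197)/(V + V) = (-197 + V)/((2*V)) = (-197 + V)*(1/(2*V)) = (-197 + V)/(2*V))
(I(-116) + g(-176))*(-39646 + 9898) = (4*(-116)² + (½)*(-197 - 176)/(-176))*(-39646 + 9898) = (4*13456 + (½)*(-1/176)*(-373))*(-29748) = (53824 + 373/352)*(-29748) = (18946421/352)*(-29748) = -140904532977/88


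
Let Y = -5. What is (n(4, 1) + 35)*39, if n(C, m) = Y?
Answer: 1170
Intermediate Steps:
n(C, m) = -5
(n(4, 1) + 35)*39 = (-5 + 35)*39 = 30*39 = 1170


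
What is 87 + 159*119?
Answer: 19008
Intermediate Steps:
87 + 159*119 = 87 + 18921 = 19008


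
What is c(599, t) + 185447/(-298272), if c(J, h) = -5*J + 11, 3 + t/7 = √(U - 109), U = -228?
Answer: -890229095/298272 ≈ -2984.6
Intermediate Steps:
t = -21 + 7*I*√337 (t = -21 + 7*√(-228 - 109) = -21 + 7*√(-337) = -21 + 7*(I*√337) = -21 + 7*I*√337 ≈ -21.0 + 128.5*I)
c(J, h) = 11 - 5*J
c(599, t) + 185447/(-298272) = (11 - 5*599) + 185447/(-298272) = (11 - 2995) + 185447*(-1/298272) = -2984 - 185447/298272 = -890229095/298272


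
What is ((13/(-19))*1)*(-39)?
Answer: 507/19 ≈ 26.684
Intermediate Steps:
((13/(-19))*1)*(-39) = ((13*(-1/19))*1)*(-39) = -13/19*1*(-39) = -13/19*(-39) = 507/19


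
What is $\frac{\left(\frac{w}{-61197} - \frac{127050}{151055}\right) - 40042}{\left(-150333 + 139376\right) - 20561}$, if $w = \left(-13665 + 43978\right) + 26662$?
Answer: $\frac{74033829515309}{58271189666706} \approx 1.2705$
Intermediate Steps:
$w = 56975$ ($w = 30313 + 26662 = 56975$)
$\frac{\left(\frac{w}{-61197} - \frac{127050}{151055}\right) - 40042}{\left(-150333 + 139376\right) - 20561} = \frac{\left(\frac{56975}{-61197} - \frac{127050}{151055}\right) - 40042}{\left(-150333 + 139376\right) - 20561} = \frac{\left(56975 \left(- \frac{1}{61197}\right) - \frac{25410}{30211}\right) - 40042}{-10957 - 20561} = \frac{\left(- \frac{56975}{61197} - \frac{25410}{30211}\right) - 40042}{-31518} = \left(- \frac{3276287495}{1848822567} - 40042\right) \left(- \frac{1}{31518}\right) = \left(- \frac{74033829515309}{1848822567}\right) \left(- \frac{1}{31518}\right) = \frac{74033829515309}{58271189666706}$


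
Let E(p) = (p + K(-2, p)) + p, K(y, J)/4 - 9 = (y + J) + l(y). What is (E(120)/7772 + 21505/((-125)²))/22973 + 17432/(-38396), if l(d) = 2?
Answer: -20958895819342/46170920028125 ≈ -0.45394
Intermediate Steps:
K(y, J) = 44 + 4*J + 4*y (K(y, J) = 36 + 4*((y + J) + 2) = 36 + 4*((J + y) + 2) = 36 + 4*(2 + J + y) = 36 + (8 + 4*J + 4*y) = 44 + 4*J + 4*y)
E(p) = 36 + 6*p (E(p) = (p + (44 + 4*p + 4*(-2))) + p = (p + (44 + 4*p - 8)) + p = (p + (36 + 4*p)) + p = (36 + 5*p) + p = 36 + 6*p)
(E(120)/7772 + 21505/((-125)²))/22973 + 17432/(-38396) = ((36 + 6*120)/7772 + 21505/((-125)²))/22973 + 17432/(-38396) = ((36 + 720)*(1/7772) + 21505/15625)*(1/22973) + 17432*(-1/38396) = (756*(1/7772) + 21505*(1/15625))*(1/22973) - 4358/9599 = (189/1943 + 4301/3125)*(1/22973) - 4358/9599 = (8947468/6071875)*(1/22973) - 4358/9599 = 8947468/139489184375 - 4358/9599 = -20958895819342/46170920028125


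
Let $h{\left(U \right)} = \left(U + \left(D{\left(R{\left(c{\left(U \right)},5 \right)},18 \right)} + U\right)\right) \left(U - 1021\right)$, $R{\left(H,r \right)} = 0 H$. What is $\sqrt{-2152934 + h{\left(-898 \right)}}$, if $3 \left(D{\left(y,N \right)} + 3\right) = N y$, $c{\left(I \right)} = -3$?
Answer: $\sqrt{1299347} \approx 1139.9$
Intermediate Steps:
$R{\left(H,r \right)} = 0$
$D{\left(y,N \right)} = -3 + \frac{N y}{3}$
$h{\left(U \right)} = \left(-1021 + U\right) \left(-3 + 2 U\right)$ ($h{\left(U \right)} = \left(U - \left(3 + 0 - U\right)\right) \left(U - 1021\right) = \left(U + \left(\left(-3 + 0\right) + U\right)\right) \left(-1021 + U\right) = \left(U + \left(-3 + U\right)\right) \left(-1021 + U\right) = \left(-3 + 2 U\right) \left(-1021 + U\right) = \left(-1021 + U\right) \left(-3 + 2 U\right)$)
$\sqrt{-2152934 + h{\left(-898 \right)}} = \sqrt{-2152934 + \left(3063 - -1836410 + 2 \left(-898\right)^{2}\right)} = \sqrt{-2152934 + \left(3063 + 1836410 + 2 \cdot 806404\right)} = \sqrt{-2152934 + \left(3063 + 1836410 + 1612808\right)} = \sqrt{-2152934 + 3452281} = \sqrt{1299347}$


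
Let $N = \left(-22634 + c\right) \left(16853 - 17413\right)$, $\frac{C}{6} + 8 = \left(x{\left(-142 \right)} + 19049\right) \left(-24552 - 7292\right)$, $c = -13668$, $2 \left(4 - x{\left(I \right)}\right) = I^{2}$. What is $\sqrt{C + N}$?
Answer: $2 i \sqrt{423426518} \approx 41155.0 i$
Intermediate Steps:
$x{\left(I \right)} = 4 - \frac{I^{2}}{2}$
$C = -1714035192$ ($C = -48 + 6 \left(\left(4 - \frac{\left(-142\right)^{2}}{2}\right) + 19049\right) \left(-24552 - 7292\right) = -48 + 6 \left(\left(4 - 10082\right) + 19049\right) \left(-31844\right) = -48 + 6 \left(-10078 + 19049\right) \left(-31844\right) = -48 + 6 \cdot 8971 \left(-31844\right) = -48 + 6 \left(-285672524\right) = -48 - 1714035144 = -1714035192$)
$N = 20329120$ ($N = \left(-22634 - 13668\right) \left(16853 - 17413\right) = \left(-36302\right) \left(-560\right) = 20329120$)
$\sqrt{C + N} = \sqrt{-1714035192 + 20329120} = \sqrt{-1693706072} = 2 i \sqrt{423426518}$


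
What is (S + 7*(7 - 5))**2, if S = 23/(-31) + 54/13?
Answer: 49238289/162409 ≈ 303.17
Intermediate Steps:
S = 1375/403 (S = 23*(-1/31) + 54*(1/13) = -23/31 + 54/13 = 1375/403 ≈ 3.4119)
(S + 7*(7 - 5))**2 = (1375/403 + 7*(7 - 5))**2 = (1375/403 + 7*2)**2 = (1375/403 + 14)**2 = (7017/403)**2 = 49238289/162409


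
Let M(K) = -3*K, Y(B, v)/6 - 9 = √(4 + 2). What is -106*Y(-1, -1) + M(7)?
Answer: -5745 - 636*√6 ≈ -7302.9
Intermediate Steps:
Y(B, v) = 54 + 6*√6 (Y(B, v) = 54 + 6*√(4 + 2) = 54 + 6*√6)
-106*Y(-1, -1) + M(7) = -106*(54 + 6*√6) - 3*7 = (-5724 - 636*√6) - 21 = -5745 - 636*√6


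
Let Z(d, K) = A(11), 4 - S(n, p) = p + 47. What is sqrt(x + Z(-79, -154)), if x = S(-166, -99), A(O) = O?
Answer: sqrt(67) ≈ 8.1853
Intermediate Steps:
S(n, p) = -43 - p (S(n, p) = 4 - (p + 47) = 4 - (47 + p) = 4 + (-47 - p) = -43 - p)
Z(d, K) = 11
x = 56 (x = -43 - 1*(-99) = -43 + 99 = 56)
sqrt(x + Z(-79, -154)) = sqrt(56 + 11) = sqrt(67)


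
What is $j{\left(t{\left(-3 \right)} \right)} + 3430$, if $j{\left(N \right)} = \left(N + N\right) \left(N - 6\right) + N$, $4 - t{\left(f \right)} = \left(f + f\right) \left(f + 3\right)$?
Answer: $3418$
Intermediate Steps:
$t{\left(f \right)} = 4 - 2 f \left(3 + f\right)$ ($t{\left(f \right)} = 4 - \left(f + f\right) \left(f + 3\right) = 4 - 2 f \left(3 + f\right)$)
$j{\left(N \right)} = N + 2 N \left(-6 + N\right)$ ($j{\left(N \right)} = 2 N \left(-6 + N\right) + N = N + 2 N \left(-6 + N\right)$)
$j{\left(t{\left(-3 \right)} \right)} + 3430 = \left(4 - -18 - 2 \left(-3\right)^{2}\right) \left(-11 + 2 \left(4 - -18 - 2 \left(-3\right)^{2}\right)\right) + 3430 = \left(4 + 18 - 18\right) \left(-11 + 2 \left(4 + 18 - 18\right)\right) + 3430 = 4 \left(-11 + 2 \cdot 4\right) + 3430 = 4 \left(-11 + 8\right) + 3430 = 4 \left(-3\right) + 3430 = -12 + 3430 = 3418$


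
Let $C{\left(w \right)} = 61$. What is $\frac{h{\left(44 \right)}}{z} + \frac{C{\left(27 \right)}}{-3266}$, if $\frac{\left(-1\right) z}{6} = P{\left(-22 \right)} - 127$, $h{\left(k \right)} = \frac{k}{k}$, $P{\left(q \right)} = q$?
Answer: $- \frac{12817}{729951} \approx -0.017559$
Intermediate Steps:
$h{\left(k \right)} = 1$
$z = 894$ ($z = - 6 \left(-22 - 127\right) = \left(-6\right) \left(-149\right) = 894$)
$\frac{h{\left(44 \right)}}{z} + \frac{C{\left(27 \right)}}{-3266} = 1 \cdot \frac{1}{894} + \frac{61}{-3266} = 1 \cdot \frac{1}{894} + 61 \left(- \frac{1}{3266}\right) = \frac{1}{894} - \frac{61}{3266} = - \frac{12817}{729951}$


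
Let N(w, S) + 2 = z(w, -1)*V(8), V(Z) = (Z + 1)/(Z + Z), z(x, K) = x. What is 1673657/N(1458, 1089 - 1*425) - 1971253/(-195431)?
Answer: 2629577540221/1279095895 ≈ 2055.8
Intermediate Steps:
V(Z) = (1 + Z)/(2*Z) (V(Z) = (1 + Z)/((2*Z)) = (1 + Z)*(1/(2*Z)) = (1 + Z)/(2*Z))
N(w, S) = -2 + 9*w/16 (N(w, S) = -2 + w*((1/2)*(1 + 8)/8) = -2 + w*((1/2)*(1/8)*9) = -2 + w*(9/16) = -2 + 9*w/16)
1673657/N(1458, 1089 - 1*425) - 1971253/(-195431) = 1673657/(-2 + (9/16)*1458) - 1971253/(-195431) = 1673657/(-2 + 6561/8) - 1971253*(-1/195431) = 1673657/(6545/8) + 1971253/195431 = 1673657*(8/6545) + 1971253/195431 = 13389256/6545 + 1971253/195431 = 2629577540221/1279095895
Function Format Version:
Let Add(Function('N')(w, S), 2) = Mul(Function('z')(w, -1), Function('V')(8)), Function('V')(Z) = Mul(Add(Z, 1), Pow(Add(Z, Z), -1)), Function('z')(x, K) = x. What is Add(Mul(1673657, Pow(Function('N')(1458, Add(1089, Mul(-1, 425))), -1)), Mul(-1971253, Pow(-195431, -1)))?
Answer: Rational(2629577540221, 1279095895) ≈ 2055.8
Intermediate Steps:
Function('V')(Z) = Mul(Rational(1, 2), Pow(Z, -1), Add(1, Z)) (Function('V')(Z) = Mul(Add(1, Z), Pow(Mul(2, Z), -1)) = Mul(Add(1, Z), Mul(Rational(1, 2), Pow(Z, -1))) = Mul(Rational(1, 2), Pow(Z, -1), Add(1, Z)))
Function('N')(w, S) = Add(-2, Mul(Rational(9, 16), w)) (Function('N')(w, S) = Add(-2, Mul(w, Mul(Rational(1, 2), Pow(8, -1), Add(1, 8)))) = Add(-2, Mul(w, Mul(Rational(1, 2), Rational(1, 8), 9))) = Add(-2, Mul(w, Rational(9, 16))) = Add(-2, Mul(Rational(9, 16), w)))
Add(Mul(1673657, Pow(Function('N')(1458, Add(1089, Mul(-1, 425))), -1)), Mul(-1971253, Pow(-195431, -1))) = Add(Mul(1673657, Pow(Add(-2, Mul(Rational(9, 16), 1458)), -1)), Mul(-1971253, Pow(-195431, -1))) = Add(Mul(1673657, Pow(Add(-2, Rational(6561, 8)), -1)), Mul(-1971253, Rational(-1, 195431))) = Add(Mul(1673657, Pow(Rational(6545, 8), -1)), Rational(1971253, 195431)) = Add(Mul(1673657, Rational(8, 6545)), Rational(1971253, 195431)) = Add(Rational(13389256, 6545), Rational(1971253, 195431)) = Rational(2629577540221, 1279095895)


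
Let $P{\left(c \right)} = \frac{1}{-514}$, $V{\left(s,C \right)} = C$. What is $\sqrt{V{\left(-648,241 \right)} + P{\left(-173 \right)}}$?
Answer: $\frac{\sqrt{63670722}}{514} \approx 15.524$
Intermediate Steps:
$P{\left(c \right)} = - \frac{1}{514}$
$\sqrt{V{\left(-648,241 \right)} + P{\left(-173 \right)}} = \sqrt{241 - \frac{1}{514}} = \sqrt{\frac{123873}{514}} = \frac{\sqrt{63670722}}{514}$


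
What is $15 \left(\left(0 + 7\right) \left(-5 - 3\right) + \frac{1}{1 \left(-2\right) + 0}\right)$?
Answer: $- \frac{1695}{2} \approx -847.5$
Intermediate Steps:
$15 \left(\left(0 + 7\right) \left(-5 - 3\right) + \frac{1}{1 \left(-2\right) + 0}\right) = 15 \left(7 \left(-8\right) + \frac{1}{-2 + 0}\right) = 15 \left(-56 + \frac{1}{-2}\right) = 15 \left(-56 - \frac{1}{2}\right) = 15 \left(- \frac{113}{2}\right) = - \frac{1695}{2}$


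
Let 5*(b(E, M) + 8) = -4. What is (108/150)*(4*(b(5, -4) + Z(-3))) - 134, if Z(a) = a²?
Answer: -16678/125 ≈ -133.42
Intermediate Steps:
b(E, M) = -44/5 (b(E, M) = -8 + (⅕)*(-4) = -8 - ⅘ = -44/5)
(108/150)*(4*(b(5, -4) + Z(-3))) - 134 = (108/150)*(4*(-44/5 + (-3)²)) - 134 = (108*(1/150))*(4*(-44/5 + 9)) - 134 = 18*(4*(⅕))/25 - 134 = (18/25)*(⅘) - 134 = 72/125 - 134 = -16678/125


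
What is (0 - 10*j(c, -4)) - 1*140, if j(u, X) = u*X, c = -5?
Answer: -340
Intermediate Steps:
j(u, X) = X*u
(0 - 10*j(c, -4)) - 1*140 = (0 - (-40)*(-5)) - 1*140 = (0 - 10*20) - 140 = (0 - 200) - 140 = -200 - 140 = -340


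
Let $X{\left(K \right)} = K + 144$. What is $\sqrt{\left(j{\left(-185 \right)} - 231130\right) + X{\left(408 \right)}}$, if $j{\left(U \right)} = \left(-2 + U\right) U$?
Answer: $i \sqrt{195983} \approx 442.7 i$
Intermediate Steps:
$j{\left(U \right)} = U \left(-2 + U\right)$
$X{\left(K \right)} = 144 + K$
$\sqrt{\left(j{\left(-185 \right)} - 231130\right) + X{\left(408 \right)}} = \sqrt{\left(- 185 \left(-2 - 185\right) - 231130\right) + \left(144 + 408\right)} = \sqrt{\left(\left(-185\right) \left(-187\right) - 231130\right) + 552} = \sqrt{\left(34595 - 231130\right) + 552} = \sqrt{-196535 + 552} = \sqrt{-195983} = i \sqrt{195983}$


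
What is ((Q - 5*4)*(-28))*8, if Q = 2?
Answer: 4032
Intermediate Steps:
((Q - 5*4)*(-28))*8 = ((2 - 5*4)*(-28))*8 = ((2 - 20)*(-28))*8 = -18*(-28)*8 = 504*8 = 4032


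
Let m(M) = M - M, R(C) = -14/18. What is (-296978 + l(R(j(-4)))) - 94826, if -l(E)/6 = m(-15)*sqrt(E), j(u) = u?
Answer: -391804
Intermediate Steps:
R(C) = -7/9 (R(C) = -14*1/18 = -7/9)
m(M) = 0
l(E) = 0 (l(E) = -0*sqrt(E) = -6*0 = 0)
(-296978 + l(R(j(-4)))) - 94826 = (-296978 + 0) - 94826 = -296978 - 94826 = -391804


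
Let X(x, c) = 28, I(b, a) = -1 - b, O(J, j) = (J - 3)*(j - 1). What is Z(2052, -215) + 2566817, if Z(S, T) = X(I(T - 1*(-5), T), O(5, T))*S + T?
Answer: 2624058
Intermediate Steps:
O(J, j) = (-1 + j)*(-3 + J) (O(J, j) = (-3 + J)*(-1 + j) = (-1 + j)*(-3 + J))
Z(S, T) = T + 28*S (Z(S, T) = 28*S + T = T + 28*S)
Z(2052, -215) + 2566817 = (-215 + 28*2052) + 2566817 = (-215 + 57456) + 2566817 = 57241 + 2566817 = 2624058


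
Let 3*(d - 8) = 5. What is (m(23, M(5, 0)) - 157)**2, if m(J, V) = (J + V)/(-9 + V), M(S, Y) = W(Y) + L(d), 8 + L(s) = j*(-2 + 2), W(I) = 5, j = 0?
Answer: 226576/9 ≈ 25175.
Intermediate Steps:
d = 29/3 (d = 8 + (1/3)*5 = 8 + 5/3 = 29/3 ≈ 9.6667)
L(s) = -8 (L(s) = -8 + 0*(-2 + 2) = -8 + 0*0 = -8 + 0 = -8)
M(S, Y) = -3 (M(S, Y) = 5 - 8 = -3)
m(J, V) = (J + V)/(-9 + V)
(m(23, M(5, 0)) - 157)**2 = ((23 - 3)/(-9 - 3) - 157)**2 = (20/(-12) - 157)**2 = (-1/12*20 - 157)**2 = (-5/3 - 157)**2 = (-476/3)**2 = 226576/9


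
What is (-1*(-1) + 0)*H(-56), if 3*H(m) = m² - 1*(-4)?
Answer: 3140/3 ≈ 1046.7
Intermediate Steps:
H(m) = 4/3 + m²/3 (H(m) = (m² - 1*(-4))/3 = (m² + 4)/3 = (4 + m²)/3 = 4/3 + m²/3)
(-1*(-1) + 0)*H(-56) = (-1*(-1) + 0)*(4/3 + (⅓)*(-56)²) = (1 + 0)*(4/3 + (⅓)*3136) = 1*(4/3 + 3136/3) = 1*(3140/3) = 3140/3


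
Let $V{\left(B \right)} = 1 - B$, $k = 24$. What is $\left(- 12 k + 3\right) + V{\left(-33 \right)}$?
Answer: $-251$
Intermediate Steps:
$\left(- 12 k + 3\right) + V{\left(-33 \right)} = \left(\left(-12\right) 24 + 3\right) + \left(1 - -33\right) = \left(-288 + 3\right) + \left(1 + 33\right) = -285 + 34 = -251$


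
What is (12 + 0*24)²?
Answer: 144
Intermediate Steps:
(12 + 0*24)² = (12 + 0)² = 12² = 144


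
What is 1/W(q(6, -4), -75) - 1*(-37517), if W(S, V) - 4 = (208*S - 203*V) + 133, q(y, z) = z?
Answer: 545122011/14530 ≈ 37517.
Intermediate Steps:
W(S, V) = 137 - 203*V + 208*S (W(S, V) = 4 + ((208*S - 203*V) + 133) = 4 + ((-203*V + 208*S) + 133) = 4 + (133 - 203*V + 208*S) = 137 - 203*V + 208*S)
1/W(q(6, -4), -75) - 1*(-37517) = 1/(137 - 203*(-75) + 208*(-4)) - 1*(-37517) = 1/(137 + 15225 - 832) + 37517 = 1/14530 + 37517 = 545122011/14530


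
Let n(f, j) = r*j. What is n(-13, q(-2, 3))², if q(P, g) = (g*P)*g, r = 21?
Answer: 142884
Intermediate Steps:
q(P, g) = P*g² (q(P, g) = (P*g)*g = P*g²)
n(f, j) = 21*j
n(-13, q(-2, 3))² = (21*(-2*3²))² = (21*(-2*9))² = (21*(-18))² = (-378)² = 142884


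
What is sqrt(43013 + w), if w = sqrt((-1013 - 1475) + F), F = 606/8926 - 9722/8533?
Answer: sqrt(62381670298334879933 + 38082779*I*sqrt(3609895485833432481))/38082779 ≈ 207.4 + 0.12028*I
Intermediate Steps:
F = -40803787/38082779 (F = 606*(1/8926) - 9722*1/8533 = 303/4463 - 9722/8533 = -40803787/38082779 ≈ -1.0714)
w = I*sqrt(3609895485833432481)/38082779 (w = sqrt((-1013 - 1475) - 40803787/38082779) = sqrt(-2488 - 40803787/38082779) = sqrt(-94790757939/38082779) = I*sqrt(3609895485833432481)/38082779 ≈ 49.891*I)
sqrt(43013 + w) = sqrt(43013 + I*sqrt(3609895485833432481)/38082779)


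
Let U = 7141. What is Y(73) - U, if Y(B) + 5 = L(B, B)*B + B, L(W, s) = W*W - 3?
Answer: 381725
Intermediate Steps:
L(W, s) = -3 + W² (L(W, s) = W² - 3 = -3 + W²)
Y(B) = -5 + B + B*(-3 + B²) (Y(B) = -5 + ((-3 + B²)*B + B) = -5 + (B*(-3 + B²) + B) = -5 + (B + B*(-3 + B²)) = -5 + B + B*(-3 + B²))
Y(73) - U = (-5 + 73³ - 2*73) - 1*7141 = (-5 + 389017 - 146) - 7141 = 388866 - 7141 = 381725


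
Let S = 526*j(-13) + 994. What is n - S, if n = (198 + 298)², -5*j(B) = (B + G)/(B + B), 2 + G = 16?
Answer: 15926167/65 ≈ 2.4502e+5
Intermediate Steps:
G = 14 (G = -2 + 16 = 14)
j(B) = -(14 + B)/(10*B) (j(B) = -(B + 14)/(5*(B + B)) = -(14 + B)/(5*(2*B)) = -(14 + B)*1/(2*B)/5 = -(14 + B)/(10*B))
S = 64873/65 (S = 526*((⅒)*(-14 - 1*(-13))/(-13)) + 994 = 526*((⅒)*(-1/13)*(-14 + 13)) + 994 = 526*((⅒)*(-1/13)*(-1)) + 994 = 526*(1/130) + 994 = 263/65 + 994 = 64873/65 ≈ 998.05)
n = 246016 (n = 496² = 246016)
n - S = 246016 - 1*64873/65 = 246016 - 64873/65 = 15926167/65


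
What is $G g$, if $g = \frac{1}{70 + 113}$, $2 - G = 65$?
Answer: $- \frac{21}{61} \approx -0.34426$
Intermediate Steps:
$G = -63$ ($G = 2 - 65 = -63$)
$g = \frac{1}{183} \approx 0.0054645$
$G g = \left(-63\right) \frac{1}{183} = - \frac{21}{61}$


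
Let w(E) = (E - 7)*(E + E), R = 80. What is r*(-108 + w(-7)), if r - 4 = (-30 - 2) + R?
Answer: 4576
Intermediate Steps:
r = 52 (r = 4 + ((-30 - 2) + 80) = 4 + (-32 + 80) = 4 + 48 = 52)
w(E) = 2*E*(-7 + E) (w(E) = (-7 + E)*(2*E) = 2*E*(-7 + E))
r*(-108 + w(-7)) = 52*(-108 + 2*(-7)*(-7 - 7)) = 52*(-108 + 2*(-7)*(-14)) = 52*(-108 + 196) = 52*88 = 4576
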